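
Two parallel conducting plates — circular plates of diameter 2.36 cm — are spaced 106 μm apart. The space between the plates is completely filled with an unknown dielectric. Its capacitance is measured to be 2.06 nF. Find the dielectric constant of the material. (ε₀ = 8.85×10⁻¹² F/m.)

A = π(2.36/2 cm)² = 4.37×10⁻⁴ m².
κ = Cd/(ε₀A) = 2.06×10⁻⁹ × 1.06×10⁻⁴ / (8.85×10⁻¹² × 4.37×10⁻⁴) = 56.4.

κ ≈ 56.4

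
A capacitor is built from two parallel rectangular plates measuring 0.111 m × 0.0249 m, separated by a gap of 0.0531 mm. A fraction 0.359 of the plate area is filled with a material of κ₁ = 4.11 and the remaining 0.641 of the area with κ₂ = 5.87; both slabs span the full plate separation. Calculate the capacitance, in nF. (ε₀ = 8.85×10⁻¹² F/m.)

A = 0.111 × 0.0249 m² = 2.76×10⁻³ m².
Side-by-side slabs ⇒ two capacitors in parallel, each spanning the full gap.
C₁ = κ₁ε₀A₁/d = 4.11 × 8.85×10⁻¹² × 9.92×10⁻⁴ / 5.31×10⁻⁵ = 6.80×10⁻¹⁰ F.
C₂ = κ₂ε₀A₂/d = 5.87 × 8.85×10⁻¹² × 1.77×10⁻³ / 5.31×10⁻⁵ = 1.73×10⁻⁹ F.
C = C₁ + C₂ = 2.41×10⁻⁹ F.

2.41 nF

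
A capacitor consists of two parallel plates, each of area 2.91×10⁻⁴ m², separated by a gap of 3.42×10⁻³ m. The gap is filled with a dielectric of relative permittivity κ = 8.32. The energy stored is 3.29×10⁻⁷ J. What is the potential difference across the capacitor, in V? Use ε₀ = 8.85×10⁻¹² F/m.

C = κε₀A/d = 8.32 × 8.85×10⁻¹² × 2.91×10⁻⁴ / 3.42×10⁻³ = 6.27×10⁻¹² F.
V = √(2U/C) = √(2 × 3.29×10⁻⁷ / 6.27×10⁻¹²) = 3.24×10² V.

324 V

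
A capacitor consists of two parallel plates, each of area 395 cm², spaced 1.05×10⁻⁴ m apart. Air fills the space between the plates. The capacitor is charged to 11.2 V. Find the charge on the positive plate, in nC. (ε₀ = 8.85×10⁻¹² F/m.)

37.3 nC

A = 395 cm² = 3.95×10⁻² m².
C = ε₀A/d = 8.85×10⁻¹² × 3.95×10⁻² / 1.05×10⁻⁴ = 3.33×10⁻⁹ F.
Q = CV = 3.33×10⁻⁹ × 11.2 = 3.73×10⁻⁸ C.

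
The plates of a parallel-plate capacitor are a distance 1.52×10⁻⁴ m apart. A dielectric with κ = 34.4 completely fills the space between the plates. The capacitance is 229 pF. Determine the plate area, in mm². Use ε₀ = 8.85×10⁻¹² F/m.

A = Cd/(κε₀) = 2.29×10⁻¹⁰ × 1.52×10⁻⁴ / (34.4 × 8.85×10⁻¹²) = 1.14×10⁻⁴ m².

114 mm²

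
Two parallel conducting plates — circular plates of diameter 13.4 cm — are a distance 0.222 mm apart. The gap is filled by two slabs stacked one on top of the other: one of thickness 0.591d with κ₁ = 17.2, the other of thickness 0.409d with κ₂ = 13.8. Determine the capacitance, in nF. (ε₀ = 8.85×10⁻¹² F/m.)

A = π(13.4/2 cm)² = 1.41×10⁻² m².
Stacked slabs ⇒ two capacitors in series, each with the full plate area.
C₁ = κ₁ε₀A/d₁ = 17.2 × 8.85×10⁻¹² × 1.41×10⁻² / 1.31×10⁻⁴ = 1.64×10⁻⁸ F.
C₂ = κ₂ε₀A/d₂ = 13.8 × 8.85×10⁻¹² × 1.41×10⁻² / 9.08×10⁻⁵ = 1.90×10⁻⁸ F.
C = (1/C₁ + 1/C₂)⁻¹ = 8.78×10⁻⁹ F.

8.78 nF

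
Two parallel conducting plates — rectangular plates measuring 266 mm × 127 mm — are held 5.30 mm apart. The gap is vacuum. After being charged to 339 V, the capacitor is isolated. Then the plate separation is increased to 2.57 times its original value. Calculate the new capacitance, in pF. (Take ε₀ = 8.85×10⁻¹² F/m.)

21.9 pF

A = 266 × 127 mm² = 3.38×10⁻² m².
Initially C₁ = ε₀A/d = 8.85×10⁻¹² × 3.38×10⁻² / 5.30×10⁻³ = 5.64×10⁻¹¹ F.
C = ε₀A/d scales as 1/d, so C₂/C₁ = d₁/d₂ = 1/2.57 = 0.389.
C₂ = 0.389 × 5.64×10⁻¹¹ = 2.19×10⁻¹¹ F.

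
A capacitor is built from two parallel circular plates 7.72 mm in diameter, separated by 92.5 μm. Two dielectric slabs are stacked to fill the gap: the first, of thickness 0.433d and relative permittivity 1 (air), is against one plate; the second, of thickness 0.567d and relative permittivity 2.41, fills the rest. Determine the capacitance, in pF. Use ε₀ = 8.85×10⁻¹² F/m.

C ≈ 6.70 pF

A = π(7.72/2 mm)² = 4.68×10⁻⁵ m².
Stacked slabs ⇒ two capacitors in series, each with the full plate area.
C₁ = κ₁ε₀A/d₁ = 1.00 × 8.85×10⁻¹² × 4.68×10⁻⁵ / 4.01×10⁻⁵ = 1.03×10⁻¹¹ F.
C₂ = κ₂ε₀A/d₂ = 2.41 × 8.85×10⁻¹² × 4.68×10⁻⁵ / 5.24×10⁻⁵ = 1.90×10⁻¹¹ F.
C = (1/C₁ + 1/C₂)⁻¹ = 6.70×10⁻¹² F.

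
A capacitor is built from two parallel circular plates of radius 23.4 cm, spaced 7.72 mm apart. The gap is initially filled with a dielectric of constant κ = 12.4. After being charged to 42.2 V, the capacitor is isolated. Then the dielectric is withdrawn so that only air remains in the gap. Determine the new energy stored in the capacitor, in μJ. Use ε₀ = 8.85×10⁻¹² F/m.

A = π(23.4 cm)² = 0.172 m².
Initially C₁ = κε₀A/d = 12.4 × 8.85×10⁻¹² × 0.172 / 7.72×10⁻³ = 2.45×10⁻⁹ F.
U₁ = 2.18×10⁻⁶ J.
Isolated ⇒ Q is held fixed. C₂ = 0.0806 C₁ and U = Q²/(2C), so U₂/U₁ = C₁/C₂ = 12.4.
U₂ = 12.4 × 2.18×10⁻⁶ = 2.70×10⁻⁵ J.

U ≈ 27.0 μJ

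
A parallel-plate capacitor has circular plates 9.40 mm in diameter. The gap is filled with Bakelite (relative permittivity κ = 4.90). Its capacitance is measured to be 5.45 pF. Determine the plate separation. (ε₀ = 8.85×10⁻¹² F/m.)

A = π(9.40/2 mm)² = 6.94×10⁻⁵ m².
d = κε₀A/C = 4.90 × 8.85×10⁻¹² × 6.94×10⁻⁵ / 5.45×10⁻¹² = 5.52×10⁻⁴ m.

d ≈ 0.552 mm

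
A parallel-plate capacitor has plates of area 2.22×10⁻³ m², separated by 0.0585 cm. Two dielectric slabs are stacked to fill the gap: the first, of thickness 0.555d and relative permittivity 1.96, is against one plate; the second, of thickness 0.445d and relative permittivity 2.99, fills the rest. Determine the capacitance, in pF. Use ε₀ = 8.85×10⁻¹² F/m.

C ≈ 77.7 pF

Stacked slabs ⇒ two capacitors in series, each with the full plate area.
C₁ = κ₁ε₀A/d₁ = 1.96 × 8.85×10⁻¹² × 2.22×10⁻³ / 3.25×10⁻⁴ = 1.19×10⁻¹⁰ F.
C₂ = κ₂ε₀A/d₂ = 2.99 × 8.85×10⁻¹² × 2.22×10⁻³ / 2.60×10⁻⁴ = 2.26×10⁻¹⁰ F.
C = (1/C₁ + 1/C₂)⁻¹ = 7.77×10⁻¹¹ F.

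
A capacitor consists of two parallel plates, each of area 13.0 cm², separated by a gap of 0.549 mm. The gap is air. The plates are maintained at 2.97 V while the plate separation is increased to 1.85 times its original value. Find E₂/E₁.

Battery connected ⇒ V is held fixed.
E = V/d, so E₂/E₁ = d₁/d₂ = 0.541.

E₂/E₁ ≈ 0.541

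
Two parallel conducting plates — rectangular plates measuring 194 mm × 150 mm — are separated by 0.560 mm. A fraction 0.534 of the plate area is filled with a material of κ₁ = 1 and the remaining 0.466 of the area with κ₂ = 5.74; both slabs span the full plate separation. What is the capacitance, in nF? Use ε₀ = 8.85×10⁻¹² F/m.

A = 194 × 150 mm² = 2.91×10⁻² m².
Side-by-side slabs ⇒ two capacitors in parallel, each spanning the full gap.
C₁ = κ₁ε₀A₁/d = 1.00 × 8.85×10⁻¹² × 1.55×10⁻² / 5.60×10⁻⁴ = 2.46×10⁻¹⁰ F.
C₂ = κ₂ε₀A₂/d = 5.74 × 8.85×10⁻¹² × 1.36×10⁻² / 5.60×10⁻⁴ = 1.23×10⁻⁹ F.
C = C₁ + C₂ = 1.48×10⁻⁹ F.

C ≈ 1.48 nF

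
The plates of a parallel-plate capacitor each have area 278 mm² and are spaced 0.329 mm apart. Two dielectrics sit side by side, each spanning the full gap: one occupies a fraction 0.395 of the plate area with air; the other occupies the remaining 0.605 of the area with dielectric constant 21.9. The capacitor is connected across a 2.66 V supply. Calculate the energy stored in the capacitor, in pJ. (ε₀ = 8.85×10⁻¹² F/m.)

A = 278 mm² = 2.78×10⁻⁴ m².
Side-by-side slabs ⇒ two capacitors in parallel, each spanning the full gap.
C₁ = κ₁ε₀A₁/d = 1.00 × 8.85×10⁻¹² × 1.10×10⁻⁴ / 3.29×10⁻⁴ = 2.95×10⁻¹² F.
C₂ = κ₂ε₀A₂/d = 21.9 × 8.85×10⁻¹² × 1.68×10⁻⁴ / 3.29×10⁻⁴ = 9.91×10⁻¹¹ F.
C = C₁ + C₂ = 1.02×10⁻¹⁰ F.
U = ½CV² = ½ × 1.02×10⁻¹⁰ × (2.66)² = 3.61×10⁻¹⁰ J.

U ≈ 361 pJ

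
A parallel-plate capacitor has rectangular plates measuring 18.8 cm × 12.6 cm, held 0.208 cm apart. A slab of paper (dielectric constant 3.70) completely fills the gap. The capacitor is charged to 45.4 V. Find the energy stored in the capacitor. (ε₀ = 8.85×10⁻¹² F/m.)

384 nJ

A = 18.8 × 12.6 cm² = 2.37×10⁻² m².
C = κε₀A/d = 3.70 × 8.85×10⁻¹² × 2.37×10⁻² / 2.08×10⁻³ = 3.73×10⁻¹⁰ F.
U = ½CV² = ½ × 3.73×10⁻¹⁰ × (45.4)² = 3.84×10⁻⁷ J.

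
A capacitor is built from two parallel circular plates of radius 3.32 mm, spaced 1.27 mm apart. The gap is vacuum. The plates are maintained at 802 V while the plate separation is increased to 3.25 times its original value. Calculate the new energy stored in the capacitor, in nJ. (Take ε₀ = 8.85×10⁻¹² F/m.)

U ≈ 23.9 nJ

A = π(3.32 mm)² = 3.46×10⁻⁵ m².
Initially C₁ = ε₀A/d = 8.85×10⁻¹² × 3.46×10⁻⁵ / 1.27×10⁻³ = 2.41×10⁻¹³ F.
U₁ = 7.76×10⁻⁸ J.
Battery connected ⇒ V is held fixed. C₂ = 0.308 C₁ and U = ½CV², so U₂/U₁ = C₂/C₁ = 0.308.
U₂ = 0.308 × 7.76×10⁻⁸ = 2.39×10⁻⁸ J.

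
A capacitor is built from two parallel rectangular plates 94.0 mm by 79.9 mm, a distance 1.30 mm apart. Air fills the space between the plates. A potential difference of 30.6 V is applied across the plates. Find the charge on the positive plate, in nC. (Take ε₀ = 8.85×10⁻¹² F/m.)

A = 94.0 × 79.9 mm² = 7.51×10⁻³ m².
C = ε₀A/d = 8.85×10⁻¹² × 7.51×10⁻³ / 1.30×10⁻³ = 5.11×10⁻¹¹ F.
Q = CV = 5.11×10⁻¹¹ × 30.6 = 1.56×10⁻⁹ C.

1.56 nC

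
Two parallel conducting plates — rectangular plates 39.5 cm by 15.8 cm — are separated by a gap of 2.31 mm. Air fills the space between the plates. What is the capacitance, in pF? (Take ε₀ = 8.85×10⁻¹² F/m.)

C ≈ 239 pF

A = 39.5 × 15.8 cm² = 6.24×10⁻² m².
C = ε₀A/d = 8.85×10⁻¹² × 6.24×10⁻² / 2.31×10⁻³ = 2.39×10⁻¹⁰ F.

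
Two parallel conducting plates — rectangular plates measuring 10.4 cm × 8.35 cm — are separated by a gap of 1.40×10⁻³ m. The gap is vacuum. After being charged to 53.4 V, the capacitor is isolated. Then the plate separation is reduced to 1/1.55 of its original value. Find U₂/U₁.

Isolated ⇒ Q is held fixed.
C₂ = 1.55 C₁ and U = Q²/(2C), so U₂/U₁ = C₁/C₂ = 0.645.

0.645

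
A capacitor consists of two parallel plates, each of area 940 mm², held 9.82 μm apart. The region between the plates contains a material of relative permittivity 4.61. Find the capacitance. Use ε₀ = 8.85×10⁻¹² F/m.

A = 940 mm² = 9.40×10⁻⁴ m².
C = κε₀A/d = 4.61 × 8.85×10⁻¹² × 9.40×10⁻⁴ / 9.82×10⁻⁶ = 3.91×10⁻⁹ F.

C ≈ 3.91 nF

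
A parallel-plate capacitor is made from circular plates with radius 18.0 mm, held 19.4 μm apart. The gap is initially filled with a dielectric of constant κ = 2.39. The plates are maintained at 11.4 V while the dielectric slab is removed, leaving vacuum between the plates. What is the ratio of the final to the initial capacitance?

C = κε₀A/d scales with κ, so C₂/C₁ = 1/κ = 1/2.39 = 0.418.

0.418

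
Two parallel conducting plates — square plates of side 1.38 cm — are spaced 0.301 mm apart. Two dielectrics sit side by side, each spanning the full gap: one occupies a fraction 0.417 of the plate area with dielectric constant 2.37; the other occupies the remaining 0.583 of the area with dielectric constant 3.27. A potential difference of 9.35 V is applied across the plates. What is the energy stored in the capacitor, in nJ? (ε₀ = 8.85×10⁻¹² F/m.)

A = (1.38 cm)² = 1.90×10⁻⁴ m².
Side-by-side slabs ⇒ two capacitors in parallel, each spanning the full gap.
C₁ = κ₁ε₀A₁/d = 2.37 × 8.85×10⁻¹² × 7.94×10⁻⁵ / 3.01×10⁻⁴ = 5.53×10⁻¹² F.
C₂ = κ₂ε₀A₂/d = 3.27 × 8.85×10⁻¹² × 1.11×10⁻⁴ / 3.01×10⁻⁴ = 1.07×10⁻¹¹ F.
C = C₁ + C₂ = 1.62×10⁻¹¹ F.
U = ½CV² = ½ × 1.62×10⁻¹¹ × (9.35)² = 7.08×10⁻¹⁰ J.

U ≈ 0.708 nJ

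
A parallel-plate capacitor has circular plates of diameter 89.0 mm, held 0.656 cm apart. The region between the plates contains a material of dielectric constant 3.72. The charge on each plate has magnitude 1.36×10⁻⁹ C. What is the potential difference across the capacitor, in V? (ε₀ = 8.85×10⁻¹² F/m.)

V ≈ 43.6 V

A = π(89.0/2 mm)² = 6.22×10⁻³ m².
C = κε₀A/d = 3.72 × 8.85×10⁻¹² × 6.22×10⁻³ / 6.56×10⁻³ = 3.12×10⁻¹¹ F.
V = Q/C = 1.36×10⁻⁹ / 3.12×10⁻¹¹ = 43.6 V.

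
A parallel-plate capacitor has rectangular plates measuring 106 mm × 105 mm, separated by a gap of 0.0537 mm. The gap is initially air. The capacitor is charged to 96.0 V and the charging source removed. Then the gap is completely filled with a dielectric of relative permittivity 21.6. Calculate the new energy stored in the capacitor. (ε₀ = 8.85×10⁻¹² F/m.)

A = 106 × 105 mm² = 1.11×10⁻² m².
Initially C₁ = ε₀A/d = 8.85×10⁻¹² × 1.11×10⁻² / 5.37×10⁻⁵ = 1.83×10⁻⁹ F.
U₁ = 8.45×10⁻⁶ J.
Isolated ⇒ Q is held fixed. C₂ = 21.6 C₁ and U = Q²/(2C), so U₂/U₁ = C₁/C₂ = 0.0463.
U₂ = 0.0463 × 8.45×10⁻⁶ = 3.91×10⁻⁷ J.

U ≈ 391 nJ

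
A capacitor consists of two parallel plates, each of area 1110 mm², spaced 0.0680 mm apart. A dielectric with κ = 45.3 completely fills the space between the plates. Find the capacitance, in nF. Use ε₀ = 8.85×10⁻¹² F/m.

C ≈ 6.54 nF

A = 1110 mm² = 1.11×10⁻³ m².
C = κε₀A/d = 45.3 × 8.85×10⁻¹² × 1.11×10⁻³ / 6.80×10⁻⁵ = 6.54×10⁻⁹ F.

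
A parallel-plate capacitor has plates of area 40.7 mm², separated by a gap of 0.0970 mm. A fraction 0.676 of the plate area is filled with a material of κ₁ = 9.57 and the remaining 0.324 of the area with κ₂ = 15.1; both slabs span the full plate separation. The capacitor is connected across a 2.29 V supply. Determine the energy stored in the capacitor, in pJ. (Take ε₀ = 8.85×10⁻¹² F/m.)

A = 40.7 mm² = 4.07×10⁻⁵ m².
Side-by-side slabs ⇒ two capacitors in parallel, each spanning the full gap.
C₁ = κ₁ε₀A₁/d = 9.57 × 8.85×10⁻¹² × 2.75×10⁻⁵ / 9.70×10⁻⁵ = 2.40×10⁻¹¹ F.
C₂ = κ₂ε₀A₂/d = 15.1 × 8.85×10⁻¹² × 1.32×10⁻⁵ / 9.70×10⁻⁵ = 1.82×10⁻¹¹ F.
C = C₁ + C₂ = 4.22×10⁻¹¹ F.
U = ½CV² = ½ × 4.22×10⁻¹¹ × (2.29)² = 1.11×10⁻¹⁰ J.

U ≈ 111 pJ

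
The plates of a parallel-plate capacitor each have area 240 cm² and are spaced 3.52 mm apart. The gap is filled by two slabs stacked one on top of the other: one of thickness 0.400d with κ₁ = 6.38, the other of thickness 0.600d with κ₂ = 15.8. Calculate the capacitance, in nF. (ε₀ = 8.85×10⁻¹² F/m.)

A = 240 cm² = 2.40×10⁻² m².
Stacked slabs ⇒ two capacitors in series, each with the full plate area.
C₁ = κ₁ε₀A/d₁ = 6.38 × 8.85×10⁻¹² × 2.40×10⁻² / 1.41×10⁻³ = 9.62×10⁻¹⁰ F.
C₂ = κ₂ε₀A/d₂ = 15.8 × 8.85×10⁻¹² × 2.40×10⁻² / 2.11×10⁻³ = 1.59×10⁻⁹ F.
C = (1/C₁ + 1/C₂)⁻¹ = 5.99×10⁻¹⁰ F.

C ≈ 0.599 nF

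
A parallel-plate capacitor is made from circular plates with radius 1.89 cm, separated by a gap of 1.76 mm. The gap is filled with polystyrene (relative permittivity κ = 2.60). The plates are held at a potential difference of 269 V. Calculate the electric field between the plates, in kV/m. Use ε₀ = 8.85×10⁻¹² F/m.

153 kV/m

E = V/d = 269 / 1.76×10⁻³ = 1.53×10⁵ V/m.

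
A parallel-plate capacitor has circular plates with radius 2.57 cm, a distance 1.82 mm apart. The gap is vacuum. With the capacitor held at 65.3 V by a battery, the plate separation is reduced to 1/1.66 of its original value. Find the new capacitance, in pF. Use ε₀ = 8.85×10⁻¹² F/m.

16.7 pF

A = π(2.57 cm)² = 2.07×10⁻³ m².
Initially C₁ = ε₀A/d = 8.85×10⁻¹² × 2.07×10⁻³ / 1.82×10⁻³ = 1.01×10⁻¹¹ F.
C = ε₀A/d scales as 1/d, so C₂/C₁ = d₁/d₂ = 1.66.
C₂ = 1.66 × 1.01×10⁻¹¹ = 1.67×10⁻¹¹ F.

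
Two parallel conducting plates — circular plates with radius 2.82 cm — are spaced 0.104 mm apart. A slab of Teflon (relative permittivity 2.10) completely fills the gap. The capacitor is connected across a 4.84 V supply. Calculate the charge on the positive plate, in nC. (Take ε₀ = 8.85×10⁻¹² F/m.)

A = π(2.82 cm)² = 2.50×10⁻³ m².
C = κε₀A/d = 2.10 × 8.85×10⁻¹² × 2.50×10⁻³ / 1.04×10⁻⁴ = 4.46×10⁻¹⁰ F.
Q = CV = 4.46×10⁻¹⁰ × 4.84 = 2.16×10⁻⁹ C.

Q ≈ 2.16 nC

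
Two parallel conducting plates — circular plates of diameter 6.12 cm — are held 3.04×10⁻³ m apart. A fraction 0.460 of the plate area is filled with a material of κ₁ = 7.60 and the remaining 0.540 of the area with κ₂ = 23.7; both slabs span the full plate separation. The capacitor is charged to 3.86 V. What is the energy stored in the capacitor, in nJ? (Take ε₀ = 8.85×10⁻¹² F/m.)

1.04 nJ

A = π(6.12/2 cm)² = 2.94×10⁻³ m².
Side-by-side slabs ⇒ two capacitors in parallel, each spanning the full gap.
C₁ = κ₁ε₀A₁/d = 7.60 × 8.85×10⁻¹² × 1.35×10⁻³ / 3.04×10⁻³ = 2.99×10⁻¹¹ F.
C₂ = κ₂ε₀A₂/d = 23.7 × 8.85×10⁻¹² × 1.59×10⁻³ / 3.04×10⁻³ = 1.10×10⁻¹⁰ F.
C = C₁ + C₂ = 1.40×10⁻¹⁰ F.
U = ½CV² = ½ × 1.40×10⁻¹⁰ × (3.86)² = 1.04×10⁻⁹ J.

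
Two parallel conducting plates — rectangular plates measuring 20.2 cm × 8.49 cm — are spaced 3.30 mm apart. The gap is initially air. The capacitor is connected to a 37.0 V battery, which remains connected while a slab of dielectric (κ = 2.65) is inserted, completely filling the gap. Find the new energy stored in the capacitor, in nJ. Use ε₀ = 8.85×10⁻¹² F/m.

U ≈ 83.4 nJ

A = 20.2 × 8.49 cm² = 1.71×10⁻² m².
Initially C₁ = ε₀A/d = 8.85×10⁻¹² × 1.71×10⁻² / 3.30×10⁻³ = 4.60×10⁻¹¹ F.
U₁ = 3.15×10⁻⁸ J.
Battery connected ⇒ V is held fixed. C₂ = 2.65 C₁ and U = ½CV², so U₂/U₁ = C₂/C₁ = 2.65.
U₂ = 2.65 × 3.15×10⁻⁸ = 8.34×10⁻⁸ J.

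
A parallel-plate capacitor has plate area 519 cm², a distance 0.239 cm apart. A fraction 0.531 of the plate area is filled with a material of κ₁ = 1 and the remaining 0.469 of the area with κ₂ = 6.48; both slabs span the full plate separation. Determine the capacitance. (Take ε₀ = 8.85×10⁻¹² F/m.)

C ≈ 0.686 nF

A = 519 cm² = 5.19×10⁻² m².
Side-by-side slabs ⇒ two capacitors in parallel, each spanning the full gap.
C₁ = κ₁ε₀A₁/d = 1.00 × 8.85×10⁻¹² × 2.76×10⁻² / 2.39×10⁻³ = 1.02×10⁻¹⁰ F.
C₂ = κ₂ε₀A₂/d = 6.48 × 8.85×10⁻¹² × 2.43×10⁻² / 2.39×10⁻³ = 5.84×10⁻¹⁰ F.
C = C₁ + C₂ = 6.86×10⁻¹⁰ F.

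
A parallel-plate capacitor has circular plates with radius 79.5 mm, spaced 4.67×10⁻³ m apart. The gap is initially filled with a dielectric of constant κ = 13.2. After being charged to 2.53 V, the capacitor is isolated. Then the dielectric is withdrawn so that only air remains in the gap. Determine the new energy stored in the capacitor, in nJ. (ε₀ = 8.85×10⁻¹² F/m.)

21.0 nJ

A = π(79.5 mm)² = 1.99×10⁻² m².
Initially C₁ = κε₀A/d = 13.2 × 8.85×10⁻¹² × 1.99×10⁻² / 4.67×10⁻³ = 4.97×10⁻¹⁰ F.
U₁ = 1.59×10⁻⁹ J.
Isolated ⇒ Q is held fixed. C₂ = 0.0758 C₁ and U = Q²/(2C), so U₂/U₁ = C₁/C₂ = 13.2.
U₂ = 13.2 × 1.59×10⁻⁹ = 2.10×10⁻⁸ J.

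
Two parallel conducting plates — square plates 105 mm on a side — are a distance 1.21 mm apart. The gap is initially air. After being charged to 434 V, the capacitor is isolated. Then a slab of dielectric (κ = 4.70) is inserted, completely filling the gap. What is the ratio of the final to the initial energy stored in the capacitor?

0.213

Isolated ⇒ Q is held fixed.
C₂ = 4.70 C₁ and U = Q²/(2C), so U₂/U₁ = C₁/C₂ = 0.213.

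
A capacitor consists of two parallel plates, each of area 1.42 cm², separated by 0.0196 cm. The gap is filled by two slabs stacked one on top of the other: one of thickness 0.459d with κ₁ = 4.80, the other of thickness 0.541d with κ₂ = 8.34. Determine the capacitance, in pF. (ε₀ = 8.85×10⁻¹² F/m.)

C ≈ 40.0 pF

A = 1.42 cm² = 1.42×10⁻⁴ m².
Stacked slabs ⇒ two capacitors in series, each with the full plate area.
C₁ = κ₁ε₀A/d₁ = 4.80 × 8.85×10⁻¹² × 1.42×10⁻⁴ / 9.00×10⁻⁵ = 6.71×10⁻¹¹ F.
C₂ = κ₂ε₀A/d₂ = 8.34 × 8.85×10⁻¹² × 1.42×10⁻⁴ / 1.06×10⁻⁴ = 9.88×10⁻¹¹ F.
C = (1/C₁ + 1/C₂)⁻¹ = 4.00×10⁻¹¹ F.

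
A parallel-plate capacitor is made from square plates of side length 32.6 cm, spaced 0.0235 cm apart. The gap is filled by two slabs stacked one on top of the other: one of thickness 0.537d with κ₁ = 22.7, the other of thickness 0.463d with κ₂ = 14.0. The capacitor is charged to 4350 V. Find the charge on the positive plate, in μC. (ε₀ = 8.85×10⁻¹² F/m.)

A = (32.6 cm)² = 0.106 m².
Stacked slabs ⇒ two capacitors in series, each with the full plate area.
C₁ = κ₁ε₀A/d₁ = 22.7 × 8.85×10⁻¹² × 0.106 / 1.26×10⁻⁴ = 1.69×10⁻⁷ F.
C₂ = κ₂ε₀A/d₂ = 14.0 × 8.85×10⁻¹² × 0.106 / 1.09×10⁻⁴ = 1.21×10⁻⁷ F.
C = (1/C₁ + 1/C₂)⁻¹ = 7.06×10⁻⁸ F.
Q = CV = 7.06×10⁻⁸ × 4350 = 3.07×10⁻⁴ C.

Q ≈ 307 μC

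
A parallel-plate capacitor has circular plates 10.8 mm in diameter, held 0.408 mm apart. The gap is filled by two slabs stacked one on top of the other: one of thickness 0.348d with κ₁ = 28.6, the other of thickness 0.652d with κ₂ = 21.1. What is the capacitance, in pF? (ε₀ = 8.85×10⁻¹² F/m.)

C ≈ 46.1 pF

A = π(10.8/2 mm)² = 9.16×10⁻⁵ m².
Stacked slabs ⇒ two capacitors in series, each with the full plate area.
C₁ = κ₁ε₀A/d₁ = 28.6 × 8.85×10⁻¹² × 9.16×10⁻⁵ / 1.42×10⁻⁴ = 1.63×10⁻¹⁰ F.
C₂ = κ₂ε₀A/d₂ = 21.1 × 8.85×10⁻¹² × 9.16×10⁻⁵ / 2.66×10⁻⁴ = 6.43×10⁻¹¹ F.
C = (1/C₁ + 1/C₂)⁻¹ = 4.61×10⁻¹¹ F.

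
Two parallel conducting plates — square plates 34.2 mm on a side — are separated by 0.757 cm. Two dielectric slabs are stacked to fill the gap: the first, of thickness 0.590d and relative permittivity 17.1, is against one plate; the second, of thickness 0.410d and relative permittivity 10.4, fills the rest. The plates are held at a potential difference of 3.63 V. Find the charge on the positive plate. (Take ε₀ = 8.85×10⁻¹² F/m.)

A = (34.2 mm)² = 1.17×10⁻³ m².
Stacked slabs ⇒ two capacitors in series, each with the full plate area.
C₁ = κ₁ε₀A/d₁ = 17.1 × 8.85×10⁻¹² × 1.17×10⁻³ / 4.47×10⁻³ = 3.96×10⁻¹¹ F.
C₂ = κ₂ε₀A/d₂ = 10.4 × 8.85×10⁻¹² × 1.17×10⁻³ / 3.10×10⁻³ = 3.47×10⁻¹¹ F.
C = (1/C₁ + 1/C₂)⁻¹ = 1.85×10⁻¹¹ F.
Q = CV = 1.85×10⁻¹¹ × 3.63 = 6.71×10⁻¹¹ C.

Q ≈ 67.1 pC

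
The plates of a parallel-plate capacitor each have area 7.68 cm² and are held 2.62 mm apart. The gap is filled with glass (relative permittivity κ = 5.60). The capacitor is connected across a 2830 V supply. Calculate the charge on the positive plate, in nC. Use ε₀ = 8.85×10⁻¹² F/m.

Q ≈ 41.1 nC

A = 7.68 cm² = 7.68×10⁻⁴ m².
C = κε₀A/d = 5.60 × 8.85×10⁻¹² × 7.68×10⁻⁴ / 2.62×10⁻³ = 1.45×10⁻¹¹ F.
Q = CV = 1.45×10⁻¹¹ × 2830 = 4.11×10⁻⁸ C.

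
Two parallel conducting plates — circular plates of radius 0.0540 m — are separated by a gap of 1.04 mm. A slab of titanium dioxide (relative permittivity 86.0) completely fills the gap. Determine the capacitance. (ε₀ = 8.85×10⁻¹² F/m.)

6.70 nF

A = π(0.0540 m)² = 9.16×10⁻³ m².
C = κε₀A/d = 86.0 × 8.85×10⁻¹² × 9.16×10⁻³ / 1.04×10⁻³ = 6.70×10⁻⁹ F.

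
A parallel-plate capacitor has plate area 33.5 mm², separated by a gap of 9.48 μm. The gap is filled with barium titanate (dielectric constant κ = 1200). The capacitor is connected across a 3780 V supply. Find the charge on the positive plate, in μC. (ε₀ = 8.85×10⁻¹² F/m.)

142 μC

A = 33.5 mm² = 3.35×10⁻⁵ m².
C = κε₀A/d = 1200 × 8.85×10⁻¹² × 3.35×10⁻⁵ / 9.48×10⁻⁶ = 3.75×10⁻⁸ F.
Q = CV = 3.75×10⁻⁸ × 3780 = 1.42×10⁻⁴ C.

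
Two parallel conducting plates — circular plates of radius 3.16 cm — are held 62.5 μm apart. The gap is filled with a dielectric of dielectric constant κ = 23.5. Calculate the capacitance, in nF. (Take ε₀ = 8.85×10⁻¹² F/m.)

A = π(3.16 cm)² = 3.14×10⁻³ m².
C = κε₀A/d = 23.5 × 8.85×10⁻¹² × 3.14×10⁻³ / 6.25×10⁻⁵ = 1.04×10⁻⁸ F.

C ≈ 10.4 nF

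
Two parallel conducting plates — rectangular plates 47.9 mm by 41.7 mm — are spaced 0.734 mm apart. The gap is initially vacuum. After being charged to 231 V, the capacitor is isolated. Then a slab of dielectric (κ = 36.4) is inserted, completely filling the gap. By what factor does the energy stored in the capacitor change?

Isolated ⇒ Q is held fixed.
C₂ = 36.4 C₁ and U = Q²/(2C), so U₂/U₁ = C₁/C₂ = 0.0275.

U₂/U₁ ≈ 0.0275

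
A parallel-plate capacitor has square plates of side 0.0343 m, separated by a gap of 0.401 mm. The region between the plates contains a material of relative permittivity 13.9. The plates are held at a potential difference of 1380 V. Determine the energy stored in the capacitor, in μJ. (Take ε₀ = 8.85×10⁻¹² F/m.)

344 μJ

A = (0.0343 m)² = 1.18×10⁻³ m².
C = κε₀A/d = 13.9 × 8.85×10⁻¹² × 1.18×10⁻³ / 4.01×10⁻⁴ = 3.61×10⁻¹⁰ F.
U = ½CV² = ½ × 3.61×10⁻¹⁰ × (1380)² = 3.44×10⁻⁴ J.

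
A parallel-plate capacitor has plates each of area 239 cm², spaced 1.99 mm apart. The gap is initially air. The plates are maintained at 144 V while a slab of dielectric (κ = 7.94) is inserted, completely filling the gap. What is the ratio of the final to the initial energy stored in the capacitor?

7.94

Battery connected ⇒ V is held fixed.
C₂ = 7.94 C₁ and U = ½CV², so U₂/U₁ = C₂/C₁ = 7.94.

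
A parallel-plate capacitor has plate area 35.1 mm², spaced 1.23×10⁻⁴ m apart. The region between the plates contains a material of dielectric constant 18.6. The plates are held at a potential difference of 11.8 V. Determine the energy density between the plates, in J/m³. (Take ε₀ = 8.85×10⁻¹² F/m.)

E = V/d = 11.8 / 1.23×10⁻⁴ = 9.59×10⁴ V/m.
u = ½κε₀E² = ½ × 18.6 × 8.85×10⁻¹² × (9.59×10⁴)² = 0.757 J/m³.

u ≈ 0.757 J/m³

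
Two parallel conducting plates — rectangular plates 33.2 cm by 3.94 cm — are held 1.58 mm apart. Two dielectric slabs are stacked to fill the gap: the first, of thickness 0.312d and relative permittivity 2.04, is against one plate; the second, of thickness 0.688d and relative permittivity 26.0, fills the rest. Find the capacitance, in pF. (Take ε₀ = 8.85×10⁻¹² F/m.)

C ≈ 408 pF

A = 33.2 × 3.94 cm² = 1.31×10⁻² m².
Stacked slabs ⇒ two capacitors in series, each with the full plate area.
C₁ = κ₁ε₀A/d₁ = 2.04 × 8.85×10⁻¹² × 1.31×10⁻² / 4.93×10⁻⁴ = 4.79×10⁻¹⁰ F.
C₂ = κ₂ε₀A/d₂ = 26.0 × 8.85×10⁻¹² × 1.31×10⁻² / 1.09×10⁻³ = 2.77×10⁻⁹ F.
C = (1/C₁ + 1/C₂)⁻¹ = 4.08×10⁻¹⁰ F.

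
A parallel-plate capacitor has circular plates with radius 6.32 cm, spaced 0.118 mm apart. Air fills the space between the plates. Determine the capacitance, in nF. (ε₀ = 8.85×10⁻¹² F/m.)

0.941 nF

A = π(6.32 cm)² = 1.25×10⁻² m².
C = ε₀A/d = 8.85×10⁻¹² × 1.25×10⁻² / 1.18×10⁻⁴ = 9.41×10⁻¹⁰ F.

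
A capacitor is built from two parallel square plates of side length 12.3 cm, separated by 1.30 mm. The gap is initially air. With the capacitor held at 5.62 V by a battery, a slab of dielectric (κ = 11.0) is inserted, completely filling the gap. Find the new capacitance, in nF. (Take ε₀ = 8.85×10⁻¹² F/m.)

1.13 nF

A = (12.3 cm)² = 1.51×10⁻² m².
Initially C₁ = ε₀A/d = 8.85×10⁻¹² × 1.51×10⁻² / 1.30×10⁻³ = 1.03×10⁻¹⁰ F.
C = κε₀A/d scales with κ, so C₂/C₁ = κ = 11.0.
C₂ = 11.0 × 1.03×10⁻¹⁰ = 1.13×10⁻⁹ F.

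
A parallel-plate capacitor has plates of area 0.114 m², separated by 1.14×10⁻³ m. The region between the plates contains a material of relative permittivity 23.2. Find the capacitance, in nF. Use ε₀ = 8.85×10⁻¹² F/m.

C = κε₀A/d = 23.2 × 8.85×10⁻¹² × 0.114 / 1.14×10⁻³ = 2.05×10⁻⁸ F.

C ≈ 20.5 nF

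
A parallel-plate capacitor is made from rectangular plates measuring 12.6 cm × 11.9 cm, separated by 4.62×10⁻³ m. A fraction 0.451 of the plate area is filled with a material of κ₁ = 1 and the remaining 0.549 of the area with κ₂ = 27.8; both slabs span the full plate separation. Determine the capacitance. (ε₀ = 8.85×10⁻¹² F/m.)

A = 12.6 × 11.9 cm² = 1.50×10⁻² m².
Side-by-side slabs ⇒ two capacitors in parallel, each spanning the full gap.
C₁ = κ₁ε₀A₁/d = 1.00 × 8.85×10⁻¹² × 6.76×10⁻³ / 4.62×10⁻³ = 1.30×10⁻¹¹ F.
C₂ = κ₂ε₀A₂/d = 27.8 × 8.85×10⁻¹² × 8.23×10⁻³ / 4.62×10⁻³ = 4.38×10⁻¹⁰ F.
C = C₁ + C₂ = 4.51×10⁻¹⁰ F.

C ≈ 451 pF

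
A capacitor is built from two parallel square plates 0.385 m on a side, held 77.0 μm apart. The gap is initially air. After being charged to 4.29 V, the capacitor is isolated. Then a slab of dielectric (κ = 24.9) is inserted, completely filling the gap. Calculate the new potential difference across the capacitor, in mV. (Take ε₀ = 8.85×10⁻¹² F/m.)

A = (0.385 m)² = 0.148 m².
Initially C₁ = ε₀A/d = 8.85×10⁻¹² × 0.148 / 7.70×10⁻⁵ = 1.70×10⁻⁸ F.
V₁ = 4.29 V.
Isolated ⇒ Q is held fixed. C₂ = 24.9 C₁ and V = Q/C, so V₂/V₁ = C₁/C₂ = 0.0402.
V₂ = 0.0402 × 4.29 = 0.172 V.

172 mV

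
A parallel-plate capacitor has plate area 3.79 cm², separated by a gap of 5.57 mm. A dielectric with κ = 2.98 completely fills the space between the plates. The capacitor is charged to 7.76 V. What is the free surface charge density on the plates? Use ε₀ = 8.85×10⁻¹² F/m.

A = 3.79 cm² = 3.79×10⁻⁴ m².
C = κε₀A/d = 2.98 × 8.85×10⁻¹² × 3.79×10⁻⁴ / 5.57×10⁻³ = 1.79×10⁻¹² F.
σ = Q/A = CV/A = 1.79×10⁻¹² × 7.76 / 3.79×10⁻⁴ = 3.67×10⁻⁸ C/m².

36.7 nC/m²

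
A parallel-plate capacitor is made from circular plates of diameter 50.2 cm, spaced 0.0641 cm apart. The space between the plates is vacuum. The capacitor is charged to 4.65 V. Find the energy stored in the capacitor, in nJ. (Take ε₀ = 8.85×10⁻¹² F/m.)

A = π(50.2/2 cm)² = 0.198 m².
C = ε₀A/d = 8.85×10⁻¹² × 0.198 / 6.41×10⁻⁴ = 2.73×10⁻⁹ F.
U = ½CV² = ½ × 2.73×10⁻⁹ × (4.65)² = 2.95×10⁻⁸ J.

U ≈ 29.5 nJ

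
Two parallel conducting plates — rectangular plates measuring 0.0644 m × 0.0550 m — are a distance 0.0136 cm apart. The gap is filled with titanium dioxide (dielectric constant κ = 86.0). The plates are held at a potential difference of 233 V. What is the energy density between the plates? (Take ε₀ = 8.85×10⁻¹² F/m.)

E = V/d = 233 / 1.36×10⁻⁴ = 1.71×10⁶ V/m.
u = ½κε₀E² = ½ × 86.0 × 8.85×10⁻¹² × (1.71×10⁶)² = 1.12×10³ J/m³.

1.12×10⁶ mJ/m³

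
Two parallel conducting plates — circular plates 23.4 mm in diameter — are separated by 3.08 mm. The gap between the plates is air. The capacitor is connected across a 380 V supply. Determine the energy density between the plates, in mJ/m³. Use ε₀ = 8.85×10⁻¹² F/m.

u ≈ 67.4 mJ/m³

E = V/d = 380 / 3.08×10⁻³ = 1.23×10⁵ V/m.
u = ½ε₀E² = ½ × 8.85×10⁻¹² × (1.23×10⁵)² = 6.74×10⁻² J/m³.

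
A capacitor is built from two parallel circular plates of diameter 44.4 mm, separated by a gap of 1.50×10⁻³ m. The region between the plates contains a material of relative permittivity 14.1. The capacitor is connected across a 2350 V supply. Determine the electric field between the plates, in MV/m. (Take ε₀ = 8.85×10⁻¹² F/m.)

1.57 MV/m

E = V/d = 2350 / 1.50×10⁻³ = 1.57×10⁶ V/m.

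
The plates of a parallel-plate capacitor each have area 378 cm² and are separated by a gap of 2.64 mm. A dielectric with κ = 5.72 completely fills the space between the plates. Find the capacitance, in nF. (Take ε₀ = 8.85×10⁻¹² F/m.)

A = 378 cm² = 3.78×10⁻² m².
C = κε₀A/d = 5.72 × 8.85×10⁻¹² × 3.78×10⁻² / 2.64×10⁻³ = 7.25×10⁻¹⁰ F.

C ≈ 0.725 nF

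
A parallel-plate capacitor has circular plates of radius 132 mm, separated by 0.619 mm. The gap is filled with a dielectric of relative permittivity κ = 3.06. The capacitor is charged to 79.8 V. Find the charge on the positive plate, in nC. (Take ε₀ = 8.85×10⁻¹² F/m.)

A = π(132 mm)² = 5.47×10⁻² m².
C = κε₀A/d = 3.06 × 8.85×10⁻¹² × 5.47×10⁻² / 6.19×10⁻⁴ = 2.39×10⁻⁹ F.
Q = CV = 2.39×10⁻⁹ × 79.8 = 1.91×10⁻⁷ C.

191 nC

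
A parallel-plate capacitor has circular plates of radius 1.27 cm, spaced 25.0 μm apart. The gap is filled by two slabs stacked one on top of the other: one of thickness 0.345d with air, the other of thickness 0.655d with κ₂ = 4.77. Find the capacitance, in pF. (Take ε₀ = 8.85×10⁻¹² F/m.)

A = π(1.27 cm)² = 5.07×10⁻⁴ m².
Stacked slabs ⇒ two capacitors in series, each with the full plate area.
C₁ = κ₁ε₀A/d₁ = 1.00 × 8.85×10⁻¹² × 5.07×10⁻⁴ / 8.62×10⁻⁶ = 5.20×10⁻¹⁰ F.
C₂ = κ₂ε₀A/d₂ = 4.77 × 8.85×10⁻¹² × 5.07×10⁻⁴ / 1.64×10⁻⁵ = 1.31×10⁻⁹ F.
C = (1/C₁ + 1/C₂)⁻¹ = 3.72×10⁻¹⁰ F.

C ≈ 372 pF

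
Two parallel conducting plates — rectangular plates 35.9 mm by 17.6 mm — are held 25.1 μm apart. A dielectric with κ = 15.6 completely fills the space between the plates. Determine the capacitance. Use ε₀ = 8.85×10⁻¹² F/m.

A = 35.9 × 17.6 mm² = 6.32×10⁻⁴ m².
C = κε₀A/d = 15.6 × 8.85×10⁻¹² × 6.32×10⁻⁴ / 2.51×10⁻⁵ = 3.48×10⁻⁹ F.

3.48 nF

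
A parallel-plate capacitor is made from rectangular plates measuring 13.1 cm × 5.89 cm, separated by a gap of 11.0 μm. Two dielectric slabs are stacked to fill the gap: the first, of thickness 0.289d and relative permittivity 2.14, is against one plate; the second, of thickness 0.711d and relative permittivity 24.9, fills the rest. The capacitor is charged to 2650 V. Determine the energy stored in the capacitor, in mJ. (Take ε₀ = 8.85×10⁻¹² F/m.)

U ≈ 133 mJ

A = 13.1 × 5.89 cm² = 7.72×10⁻³ m².
Stacked slabs ⇒ two capacitors in series, each with the full plate area.
C₁ = κ₁ε₀A/d₁ = 2.14 × 8.85×10⁻¹² × 7.72×10⁻³ / 3.18×10⁻⁶ = 4.60×10⁻⁸ F.
C₂ = κ₂ε₀A/d₂ = 24.9 × 8.85×10⁻¹² × 7.72×10⁻³ / 7.82×10⁻⁶ = 2.17×10⁻⁷ F.
C = (1/C₁ + 1/C₂)⁻¹ = 3.79×10⁻⁸ F.
U = ½CV² = ½ × 3.79×10⁻⁸ × (2650)² = 0.133 J.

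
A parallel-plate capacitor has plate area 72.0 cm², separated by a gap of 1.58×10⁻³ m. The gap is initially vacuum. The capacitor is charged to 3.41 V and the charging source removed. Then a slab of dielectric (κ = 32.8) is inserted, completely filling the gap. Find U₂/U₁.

U₂/U₁ ≈ 0.0305

Isolated ⇒ Q is held fixed.
C₂ = 32.8 C₁ and U = Q²/(2C), so U₂/U₁ = C₁/C₂ = 0.0305.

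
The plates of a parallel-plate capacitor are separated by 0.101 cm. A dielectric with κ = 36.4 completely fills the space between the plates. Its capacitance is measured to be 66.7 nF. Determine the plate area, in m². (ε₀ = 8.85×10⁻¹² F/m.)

A ≈ 0.209 m²

A = Cd/(κε₀) = 6.67×10⁻⁸ × 1.01×10⁻³ / (36.4 × 8.85×10⁻¹²) = 0.209 m².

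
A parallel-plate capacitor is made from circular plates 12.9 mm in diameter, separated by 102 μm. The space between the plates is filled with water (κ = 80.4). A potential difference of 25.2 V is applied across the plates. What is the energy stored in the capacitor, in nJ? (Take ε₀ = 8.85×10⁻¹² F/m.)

U ≈ 289 nJ

A = π(12.9/2 mm)² = 1.31×10⁻⁴ m².
C = κε₀A/d = 80.4 × 8.85×10⁻¹² × 1.31×10⁻⁴ / 1.02×10⁻⁴ = 9.12×10⁻¹⁰ F.
U = ½CV² = ½ × 9.12×10⁻¹⁰ × (25.2)² = 2.89×10⁻⁷ J.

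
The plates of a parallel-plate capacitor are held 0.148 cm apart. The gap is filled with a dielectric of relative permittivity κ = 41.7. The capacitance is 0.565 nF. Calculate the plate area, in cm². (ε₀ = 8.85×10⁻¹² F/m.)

A ≈ 22.7 cm²

A = Cd/(κε₀) = 5.65×10⁻¹⁰ × 1.48×10⁻³ / (41.7 × 8.85×10⁻¹²) = 2.27×10⁻³ m².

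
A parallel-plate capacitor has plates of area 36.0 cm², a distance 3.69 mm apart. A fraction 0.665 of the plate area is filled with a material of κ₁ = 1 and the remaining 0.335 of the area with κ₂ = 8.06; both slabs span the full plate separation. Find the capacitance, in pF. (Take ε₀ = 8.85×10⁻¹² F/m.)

A = 36.0 cm² = 3.60×10⁻³ m².
Side-by-side slabs ⇒ two capacitors in parallel, each spanning the full gap.
C₁ = κ₁ε₀A₁/d = 1.00 × 8.85×10⁻¹² × 2.39×10⁻³ / 3.69×10⁻³ = 5.74×10⁻¹² F.
C₂ = κ₂ε₀A₂/d = 8.06 × 8.85×10⁻¹² × 1.21×10⁻³ / 3.69×10⁻³ = 2.33×10⁻¹¹ F.
C = C₁ + C₂ = 2.91×10⁻¹¹ F.

29.1 pF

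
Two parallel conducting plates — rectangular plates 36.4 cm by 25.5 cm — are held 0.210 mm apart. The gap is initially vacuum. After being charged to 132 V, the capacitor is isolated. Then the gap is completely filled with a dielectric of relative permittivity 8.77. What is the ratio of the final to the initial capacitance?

C₂/C₁ ≈ 8.77

C = κε₀A/d scales with κ, so C₂/C₁ = κ = 8.77.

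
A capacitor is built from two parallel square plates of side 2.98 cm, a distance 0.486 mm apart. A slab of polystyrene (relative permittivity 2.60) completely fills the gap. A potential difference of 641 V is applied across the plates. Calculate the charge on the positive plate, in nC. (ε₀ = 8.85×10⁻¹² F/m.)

A = (2.98 cm)² = 8.88×10⁻⁴ m².
C = κε₀A/d = 2.60 × 8.85×10⁻¹² × 8.88×10⁻⁴ / 4.86×10⁻⁴ = 4.20×10⁻¹¹ F.
Q = CV = 4.20×10⁻¹¹ × 641 = 2.70×10⁻⁸ C.

27.0 nC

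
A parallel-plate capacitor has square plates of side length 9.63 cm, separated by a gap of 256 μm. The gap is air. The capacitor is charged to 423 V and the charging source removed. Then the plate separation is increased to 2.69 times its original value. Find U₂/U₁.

Isolated ⇒ Q is held fixed.
C₂ = 0.372 C₁ and U = Q²/(2C), so U₂/U₁ = C₁/C₂ = 2.69.

U₂/U₁ ≈ 2.69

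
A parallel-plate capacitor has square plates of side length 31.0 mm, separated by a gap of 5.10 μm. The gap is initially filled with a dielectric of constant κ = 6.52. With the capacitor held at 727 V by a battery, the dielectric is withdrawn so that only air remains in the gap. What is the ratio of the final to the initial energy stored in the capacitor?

Battery connected ⇒ V is held fixed.
C₂ = 0.153 C₁ and U = ½CV², so U₂/U₁ = C₂/C₁ = 0.153.

0.153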